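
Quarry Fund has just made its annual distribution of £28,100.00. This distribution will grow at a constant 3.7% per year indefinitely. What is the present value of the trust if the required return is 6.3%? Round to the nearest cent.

D₁ = D₀ × (1 + g) = £28,100.00 × 1.037 = £29,139.7000
Growing perpetuity: P = D₁ / (r − g) = £29,139.7000 / (0.063 − 0.037) = £1,120,757.69

£1120757.69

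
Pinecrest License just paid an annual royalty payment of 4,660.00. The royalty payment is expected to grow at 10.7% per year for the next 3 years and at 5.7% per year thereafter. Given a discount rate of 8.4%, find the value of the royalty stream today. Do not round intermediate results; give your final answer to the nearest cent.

D_1 = 5158.62000
D_2 = 5710.59234
D_3 = 6321.62572
Terminal value at year 3: TV = D_3×(1+g_2)/(r−g_2) = 6681.95839/0.027 = 247479.94024
P_0 = D_1/(1+r)^1 + D_2/(1+r)^2 + D_3/(1+r)^3 + TV/(1+r)^3
    = 4758.87454 + 4859.84697 + 4962.96180 + 194290.76393 = 208872.44724

208872.45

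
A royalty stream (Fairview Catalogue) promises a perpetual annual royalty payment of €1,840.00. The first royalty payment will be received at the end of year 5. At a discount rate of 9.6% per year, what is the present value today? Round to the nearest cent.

Value at end of year 4: C / r = €1,840.00 / 0.096 = €19,166.6667
Discount to today: PV = €19,166.6667 / (1 + 0.096)^4 = €19,166.6667 / 1.442920 = €13,283.25

€13283.25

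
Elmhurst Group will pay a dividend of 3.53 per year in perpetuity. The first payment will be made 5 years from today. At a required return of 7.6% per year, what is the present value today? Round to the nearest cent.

Value at end of year 4: C / r = 3.53 / 0.076 = 46.4474
Discount to today: PV = 46.4474 / (1 + 0.076)^4 = 46.4474 / 1.340445 = 34.65

34.65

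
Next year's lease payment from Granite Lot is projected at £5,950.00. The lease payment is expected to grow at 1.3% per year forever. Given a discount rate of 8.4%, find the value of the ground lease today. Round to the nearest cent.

Growing perpetuity: P = D₁ / (r − g) = £5,950.0000 / (0.084 − 0.013) = £83,802.82

£83802.82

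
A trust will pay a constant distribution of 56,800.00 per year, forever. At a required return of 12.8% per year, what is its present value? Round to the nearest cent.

443750.00

Level perpetuity: PV = C / r = 56,800.00 / 0.128 = 443,750.00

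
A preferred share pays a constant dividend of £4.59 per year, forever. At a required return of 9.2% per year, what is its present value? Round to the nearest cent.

Level perpetuity: PV = C / r = £4.59 / 0.092 = £49.89

£49.89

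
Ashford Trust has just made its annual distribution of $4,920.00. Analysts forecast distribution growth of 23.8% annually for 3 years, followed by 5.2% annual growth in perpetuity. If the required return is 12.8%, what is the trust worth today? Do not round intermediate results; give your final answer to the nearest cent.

D_1 = 6090.96000
D_2 = 7540.60848
D_3 = 9335.27330
Terminal value at year 3: TV = D_3×(1+g_2)/(r−g_2) = 9820.70751/0.076 = 129219.83565
P_0 = D_1/(1+r)^1 + D_2/(1+r)^2 + D_3/(1+r)^3 + TV/(1+r)^3
    = 5399.78723 + 5926.36223 + 6504.28763 + 90033.03397 = 107863.47106

$107863.47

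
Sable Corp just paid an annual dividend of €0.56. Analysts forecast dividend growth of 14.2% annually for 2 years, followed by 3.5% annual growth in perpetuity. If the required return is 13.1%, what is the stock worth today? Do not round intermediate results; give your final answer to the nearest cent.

D_1 = 0.63952
D_2 = 0.73033
Terminal value at year 2: TV = D_2×(1+g_2)/(r−g_2) = 0.75589/0.096 = 7.87389
P_0 = D_1/(1+r)^1 + D_2/(1+r)^2 + TV/(1+r)^2
    = 0.56545 + 0.57095 + 6.15551 = 7.29190

€7.29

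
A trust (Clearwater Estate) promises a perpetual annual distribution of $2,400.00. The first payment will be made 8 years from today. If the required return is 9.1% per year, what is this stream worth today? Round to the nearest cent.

$14334.96

Value at end of year 7: C / r = $2,400.00 / 0.091 = $26,373.6264
Discount to today: PV = $26,373.6264 / (1 + 0.091)^7 = $26,373.6264 / 1.839811 = $14,334.96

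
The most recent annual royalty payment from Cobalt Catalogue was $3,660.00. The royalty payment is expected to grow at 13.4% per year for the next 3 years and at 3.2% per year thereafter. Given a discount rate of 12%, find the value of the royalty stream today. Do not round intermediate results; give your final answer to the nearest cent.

$55808.38

D_1 = 4150.44000
D_2 = 4706.59896
D_3 = 5337.28322
Terminal value at year 3: TV = D_3×(1+g_2)/(r−g_2) = 5508.07628/0.088 = 62591.77595
P_0 = D_1/(1+r)^1 + D_2/(1+r)^2 + D_3/(1+r)^3 + TV/(1+r)^3
    = 3705.75000 + 3752.07188 + 3798.97277 + 44551.58980 = 55808.38445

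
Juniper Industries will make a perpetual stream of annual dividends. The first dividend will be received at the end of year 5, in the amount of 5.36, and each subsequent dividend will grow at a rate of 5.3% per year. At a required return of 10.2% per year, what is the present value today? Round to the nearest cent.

74.17

Value at end of year 4: C₁ / (r − g) = 5.36 / (0.102 − 0.053) = 109.3878
Discount to today: PV = 109.3878 / (1 + 0.102)^4 = 109.3878 / 1.474777 = 74.17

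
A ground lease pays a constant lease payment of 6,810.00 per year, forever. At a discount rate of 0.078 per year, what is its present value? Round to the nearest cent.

87307.69

Level perpetuity: PV = C / r = 6,810.00 / 0.078 = 87,307.69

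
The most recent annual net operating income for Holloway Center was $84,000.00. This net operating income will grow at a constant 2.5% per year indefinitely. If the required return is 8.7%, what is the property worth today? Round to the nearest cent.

D₁ = D₀ × (1 + g) = $84,000.00 × 1.025 = $86,100.0000
Growing perpetuity: P = D₁ / (r − g) = $86,100.0000 / (0.087 − 0.025) = $1,388,709.68

$1388709.68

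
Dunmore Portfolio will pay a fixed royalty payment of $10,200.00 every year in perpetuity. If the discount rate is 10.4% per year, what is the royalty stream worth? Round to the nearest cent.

Level perpetuity: PV = C / r = $10,200.00 / 0.104 = $98,076.92

$98076.92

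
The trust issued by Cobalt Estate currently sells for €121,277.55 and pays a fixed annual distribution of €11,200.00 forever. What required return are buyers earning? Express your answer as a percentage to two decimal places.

P = C/r ⇒ r = C/P = €11,200.00/€121,277.55 = 0.092350

9.24%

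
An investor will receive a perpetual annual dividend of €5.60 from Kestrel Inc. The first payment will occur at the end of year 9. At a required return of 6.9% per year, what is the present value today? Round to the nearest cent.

Value at end of year 8: C / r = €5.60 / 0.069 = €81.1594
Discount to today: PV = €81.1594 / (1 + 0.069)^8 = €81.1594 / 1.705382 = €47.59

€47.59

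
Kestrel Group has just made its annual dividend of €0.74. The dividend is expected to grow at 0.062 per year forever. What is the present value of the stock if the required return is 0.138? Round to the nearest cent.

€10.34

D₁ = D₀ × (1 + g) = €0.74 × 1.062 = €0.7859
Growing perpetuity: P = D₁ / (r − g) = €0.7859 / (0.138 − 0.062) = €10.34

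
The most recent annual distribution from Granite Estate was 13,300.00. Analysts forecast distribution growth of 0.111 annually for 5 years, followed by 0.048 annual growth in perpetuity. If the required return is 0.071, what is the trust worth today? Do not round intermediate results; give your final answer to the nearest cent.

802293.43

D_1 = 14776.30000
D_2 = 16416.46930
D_3 = 18238.69739
D_4 = 20263.19280
D_5 = 22512.40720
Terminal value at year 5: TV = D_5×(1+g_2)/(r−g_2) = 23593.00275/0.023 = 1025782.72825
P_0 = D_1/(1+r)^1 + D_2/(1+r)^2 + D_3/(1+r)^3 + D_4/(1+r)^4 + D_5/(1+r)^5 + TV/(1+r)^5
    = 13796.73203 + 14312.01614 + 14846.54522 + 15401.03803 + 15976.24020 + 727960.85791 = 802293.42952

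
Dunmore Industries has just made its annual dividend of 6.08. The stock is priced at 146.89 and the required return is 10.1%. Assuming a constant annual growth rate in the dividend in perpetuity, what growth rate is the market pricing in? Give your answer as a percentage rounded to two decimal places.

5.72%

P = D₀(1+g)/(r−g) ⇒ P(r−g) = D₀(1+g) ⇒ g(P+D₀) = P·r − D₀
g = (P·r − D₀)/(P + D₀) = (146.89×0.101 − 6.08) / (146.89 + 6.08) = 0.057239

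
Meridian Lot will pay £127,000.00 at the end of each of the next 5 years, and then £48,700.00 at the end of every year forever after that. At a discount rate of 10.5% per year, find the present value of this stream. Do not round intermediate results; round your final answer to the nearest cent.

£756875.32

PV of 5-year annuity: £127,000.00 × [1 − (1+0.105)^−5] / 0.105 = 475342.99438
Perpetuity value at year 5: £48,700.00 / 0.105 = 463809.52381
PV of perpetuity: 463809.52381 / (1+0.105)^5 = 281532.32833
Total PV = 475342.99438 + 281532.32833 = 756875.32271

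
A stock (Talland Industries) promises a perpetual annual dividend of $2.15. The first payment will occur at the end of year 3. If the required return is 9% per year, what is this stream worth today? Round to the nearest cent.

Value at end of year 2: C / r = $2.15 / 0.09 = $23.8889
Discount to today: PV = $23.8889 / (1 + 0.09)^2 = $23.8889 / 1.188100 = $20.11

$20.11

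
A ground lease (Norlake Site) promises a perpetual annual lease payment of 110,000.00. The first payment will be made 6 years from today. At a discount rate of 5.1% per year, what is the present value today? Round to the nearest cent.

Value at end of year 5: C / r = 110,000.00 / 0.051 = 2,156,862.7451
Discount to today: PV = 2,156,862.7451 / (1 + 0.051)^5 = 2,156,862.7451 / 1.282371 = 1,681,933.92

1681933.92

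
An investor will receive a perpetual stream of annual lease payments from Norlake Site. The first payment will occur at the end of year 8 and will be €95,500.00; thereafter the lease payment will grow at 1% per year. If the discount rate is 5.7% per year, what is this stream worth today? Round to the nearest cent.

€1378416.94

Value at end of year 7: C₁ / (r − g) = €95,500.00 / (0.057 − 0.01) = €2,031,914.8936
Discount to today: PV = €2,031,914.8936 / (1 + 0.057)^7 = €2,031,914.8936 / 1.474093 = €1,378,416.94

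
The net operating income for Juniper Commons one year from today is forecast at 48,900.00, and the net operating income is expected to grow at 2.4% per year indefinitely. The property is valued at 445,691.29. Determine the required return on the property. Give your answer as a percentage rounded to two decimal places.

P = D₁/(r − g) ⇒ r = D₁/P + g = 48,900.0000/445,691.29 + 0.024 = 0.109717 + 0.024 = 0.133717

13.37%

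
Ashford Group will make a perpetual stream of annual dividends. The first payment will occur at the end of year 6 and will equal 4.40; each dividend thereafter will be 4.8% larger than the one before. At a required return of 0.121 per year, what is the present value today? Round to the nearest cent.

Value at end of year 5: C₁ / (r − g) = 4.40 / (0.121 − 0.048) = 60.2740
Discount to today: PV = 60.2740 / (1 + 0.121)^5 = 60.2740 / 1.770223 = 34.05

34.05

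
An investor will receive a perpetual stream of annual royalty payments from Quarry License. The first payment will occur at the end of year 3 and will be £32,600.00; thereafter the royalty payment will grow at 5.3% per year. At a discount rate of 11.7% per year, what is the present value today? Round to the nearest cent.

£408254.78

Value at end of year 2: C₁ / (r − g) = £32,600.00 / (0.117 − 0.053) = £509,375.0000
Discount to today: PV = £509,375.0000 / (1 + 0.117)^2 = £509,375.0000 / 1.247689 = £408,254.78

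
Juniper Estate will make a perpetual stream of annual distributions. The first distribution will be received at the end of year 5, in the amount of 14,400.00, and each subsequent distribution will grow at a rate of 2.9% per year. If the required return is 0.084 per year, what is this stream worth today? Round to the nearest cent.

Value at end of year 4: C₁ / (r − g) = 14,400.00 / (0.084 − 0.029) = 261,818.1818
Discount to today: PV = 261,818.1818 / (1 + 0.084)^4 = 261,818.1818 / 1.380757 = 189,619.36

189619.36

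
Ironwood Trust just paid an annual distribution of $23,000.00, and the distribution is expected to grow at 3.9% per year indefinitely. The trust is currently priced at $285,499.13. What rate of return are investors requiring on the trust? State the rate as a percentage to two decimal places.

D₁ = $23,000.00 × 1.039 = $23,897.0000
P = D₁/(r − g) ⇒ r = D₁/P + g = $23,897.0000/$285,499.13 + 0.039 = 0.083703 + 0.039 = 0.122703

12.27%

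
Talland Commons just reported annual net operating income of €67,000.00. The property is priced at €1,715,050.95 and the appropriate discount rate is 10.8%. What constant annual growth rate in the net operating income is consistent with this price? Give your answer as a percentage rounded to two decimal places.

P = D₀(1+g)/(r−g) ⇒ P(r−g) = D₀(1+g) ⇒ g(P+D₀) = P·r − D₀
g = (P·r − D₀)/(P + D₀) = (€1,715,050.95×0.108 − €67,000.00) / (€1,715,050.95 + €67,000.00) = 0.066342

6.63%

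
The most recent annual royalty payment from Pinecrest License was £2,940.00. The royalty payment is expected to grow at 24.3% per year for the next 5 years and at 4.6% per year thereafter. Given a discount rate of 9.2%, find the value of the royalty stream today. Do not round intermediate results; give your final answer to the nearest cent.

D_1 = 3654.42000
D_2 = 4542.44406
D_3 = 5646.25797
D_4 = 7018.29865
D_5 = 8723.74523
Terminal value at year 5: TV = D_5×(1+g_2)/(r−g_2) = 9125.03751/0.046 = 198370.38055
P_0 = D_1/(1+r)^1 + D_2/(1+r)^2 + D_3/(1+r)^3 + D_4/(1+r)^4 + D_5/(1+r)^5 + TV/(1+r)^5
    = 3346.53846 + 3809.29241 + 4336.03522 + 4935.61518 + 5618.10410 + 127750.80182 = 149796.38718

£149796.39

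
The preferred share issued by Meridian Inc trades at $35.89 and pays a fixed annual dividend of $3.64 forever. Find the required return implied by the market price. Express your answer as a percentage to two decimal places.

P = C/r ⇒ r = C/P = $3.64/$35.89 = 0.101421

10.14%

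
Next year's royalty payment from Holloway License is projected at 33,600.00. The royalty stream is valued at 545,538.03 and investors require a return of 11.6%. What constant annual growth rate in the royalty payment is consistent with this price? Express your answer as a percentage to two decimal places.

P = D₁/(r−g) ⇒ g = r − D₁/P = 0.116 − 33,600.00/545,538.03 = 0.054409

5.44%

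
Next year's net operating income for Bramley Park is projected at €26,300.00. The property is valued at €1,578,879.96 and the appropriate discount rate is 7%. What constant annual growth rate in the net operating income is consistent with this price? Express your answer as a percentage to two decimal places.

5.33%

P = D₁/(r−g) ⇒ g = r − D₁/P = 0.07 − €26,300.00/€1,578,879.96 = 0.053343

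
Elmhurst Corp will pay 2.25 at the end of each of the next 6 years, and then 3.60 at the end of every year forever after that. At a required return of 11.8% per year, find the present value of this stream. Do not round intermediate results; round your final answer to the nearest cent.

24.93

PV of 6-year annuity: 2.25 × [1 − (1+0.118)^−6] / 0.118 = 9.30330
Perpetuity value at year 6: 3.60 / 0.118 = 30.50847
PV of perpetuity: 30.50847 / (1+0.118)^6 = 15.62319
Total PV = 9.30330 + 15.62319 = 24.92649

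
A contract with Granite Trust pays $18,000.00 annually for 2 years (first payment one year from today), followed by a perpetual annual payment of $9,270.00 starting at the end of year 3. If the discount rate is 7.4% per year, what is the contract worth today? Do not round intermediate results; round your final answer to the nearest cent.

$140967.19

PV of 2-year annuity: $18,000.00 × [1 − (1+0.074)^−2] / 0.074 = 32364.78262
Perpetuity value at year 2: $9,270.00 / 0.074 = 125270.27027
PV of perpetuity: 125270.27027 / (1+0.074)^2 = 108602.40722
Total PV = 32364.78262 + 108602.40722 = 140967.18984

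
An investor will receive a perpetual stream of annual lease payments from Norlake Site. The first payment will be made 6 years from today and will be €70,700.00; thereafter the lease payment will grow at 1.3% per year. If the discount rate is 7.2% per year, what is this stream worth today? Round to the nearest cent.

€846434.73

Value at end of year 5: C₁ / (r − g) = €70,700.00 / (0.072 − 0.013) = €1,198,305.0847
Discount to today: PV = €1,198,305.0847 / (1 + 0.072)^5 = €1,198,305.0847 / 1.415709 = €846,434.73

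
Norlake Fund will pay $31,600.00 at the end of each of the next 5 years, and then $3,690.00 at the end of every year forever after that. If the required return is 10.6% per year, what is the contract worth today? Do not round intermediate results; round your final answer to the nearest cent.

$139010.22

PV of 5-year annuity: $31,600.00 × [1 − (1+0.106)^−5] / 0.106 = 117975.10556
Perpetuity value at year 5: $3,690.00 / 0.106 = 34811.32075
PV of perpetuity: 34811.32075 / (1+0.106)^5 = 21035.11381
Total PV = 117975.10556 + 21035.11381 = 139010.21937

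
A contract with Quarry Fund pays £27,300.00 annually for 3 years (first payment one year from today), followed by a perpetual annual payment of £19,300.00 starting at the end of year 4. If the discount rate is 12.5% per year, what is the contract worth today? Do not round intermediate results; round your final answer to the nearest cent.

PV of 3-year annuity: £27,300.00 × [1 − (1+0.125)^−3] / 0.125 = 65010.69959
Perpetuity value at year 3: £19,300.00 / 0.125 = 154400.00000
PV of perpetuity: 154400.00000 / (1+0.125)^3 = 108440.05487
Total PV = 65010.69959 + 108440.05487 = 173450.75446

£173450.75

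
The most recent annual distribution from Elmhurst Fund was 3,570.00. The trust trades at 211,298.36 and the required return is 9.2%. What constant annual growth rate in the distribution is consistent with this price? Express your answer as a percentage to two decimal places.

P = D₀(1+g)/(r−g) ⇒ P(r−g) = D₀(1+g) ⇒ g(P+D₀) = P·r − D₀
g = (P·r − D₀)/(P + D₀) = (211,298.36×0.092 − 3,570.00) / (211,298.36 + 3,570.00) = 0.073857

7.39%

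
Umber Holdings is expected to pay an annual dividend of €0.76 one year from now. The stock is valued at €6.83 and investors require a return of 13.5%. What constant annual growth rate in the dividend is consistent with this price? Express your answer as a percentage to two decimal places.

2.37%

P = D₁/(r−g) ⇒ g = r − D₁/P = 0.135 − €0.76/€6.83 = 0.023726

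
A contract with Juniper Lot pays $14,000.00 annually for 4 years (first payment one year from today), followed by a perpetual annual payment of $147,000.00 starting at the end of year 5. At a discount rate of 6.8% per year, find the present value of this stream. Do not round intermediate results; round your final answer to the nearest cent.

$1709224.10

PV of 4-year annuity: $14,000.00 × [1 − (1+0.068)^−4] / 0.068 = 47635.85335
Perpetuity value at year 4: $147,000.00 / 0.068 = 2161764.70588
PV of perpetuity: 2161764.70588 / (1+0.068)^4 = 1661588.24567
Total PV = 47635.85335 + 1661588.24567 = 1709224.09902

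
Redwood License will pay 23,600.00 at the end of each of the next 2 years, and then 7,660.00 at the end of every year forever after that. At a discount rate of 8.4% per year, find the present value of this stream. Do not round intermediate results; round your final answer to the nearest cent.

PV of 2-year annuity: 23,600.00 × [1 − (1+0.084)^−2] / 0.084 = 41855.36689
Perpetuity value at year 2: 7,660.00 / 0.084 = 91190.47619
PV of perpetuity: 91190.47619 / (1+0.084)^2 = 77605.21728
Total PV = 41855.36689 + 77605.21728 = 119460.58417

119460.58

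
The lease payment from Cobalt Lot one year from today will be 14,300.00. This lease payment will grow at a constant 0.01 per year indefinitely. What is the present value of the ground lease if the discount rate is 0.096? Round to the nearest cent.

Growing perpetuity: P = D₁ / (r − g) = 14,300.0000 / (0.096 − 0.01) = 166,279.07

166279.07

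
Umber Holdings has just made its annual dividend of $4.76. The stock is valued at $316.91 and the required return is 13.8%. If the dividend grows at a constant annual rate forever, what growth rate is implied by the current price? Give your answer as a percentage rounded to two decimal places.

12.12%

P = D₀(1+g)/(r−g) ⇒ P(r−g) = D₀(1+g) ⇒ g(P+D₀) = P·r − D₀
g = (P·r − D₀)/(P + D₀) = ($316.91×0.138 − $4.76) / ($316.91 + $4.76) = 0.121160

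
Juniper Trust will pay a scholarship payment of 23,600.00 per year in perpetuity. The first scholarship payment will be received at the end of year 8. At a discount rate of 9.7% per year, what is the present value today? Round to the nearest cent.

Value at end of year 7: C / r = 23,600.00 / 0.097 = 243,298.9691
Discount to today: PV = 243,298.9691 / (1 + 0.097)^7 = 243,298.9691 / 1.911817 = 127,260.57

127260.57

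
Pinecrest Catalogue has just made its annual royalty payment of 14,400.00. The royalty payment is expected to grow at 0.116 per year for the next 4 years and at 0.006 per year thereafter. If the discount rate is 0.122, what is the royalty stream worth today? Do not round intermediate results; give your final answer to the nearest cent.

179066.87

D_1 = 16070.40000
D_2 = 17934.56640
D_3 = 20014.97610
D_4 = 22336.71333
Terminal value at year 4: TV = D_4×(1+g_2)/(r−g_2) = 22470.73361/0.116 = 193713.22078
P_0 = D_1/(1+r)^1 + D_2/(1+r)^2 + D_3/(1+r)^3 + D_4/(1+r)^4 + TV/(1+r)^4
    = 14322.99465 + 14246.40110 + 14170.21714 + 14094.44057 + 122232.82083 = 179066.87429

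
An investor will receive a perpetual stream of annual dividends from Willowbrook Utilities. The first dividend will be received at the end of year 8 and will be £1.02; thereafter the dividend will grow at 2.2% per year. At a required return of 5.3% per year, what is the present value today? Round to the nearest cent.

Value at end of year 7: C₁ / (r − g) = £1.02 / (0.053 − 0.022) = £32.9032
Discount to today: PV = £32.9032 / (1 + 0.053)^7 = £32.9032 / 1.435485 = £22.92

£22.92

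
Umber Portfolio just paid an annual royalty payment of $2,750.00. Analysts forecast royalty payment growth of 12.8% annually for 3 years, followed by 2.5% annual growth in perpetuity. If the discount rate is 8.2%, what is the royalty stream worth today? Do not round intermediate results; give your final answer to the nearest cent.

$65002.42

D_1 = 3102.00000
D_2 = 3499.05600
D_3 = 3946.93517
Terminal value at year 3: TV = D_3×(1+g_2)/(r−g_2) = 4045.60855/0.057 = 70975.58855
P_0 = D_1/(1+r)^1 + D_2/(1+r)^2 + D_3/(1+r)^3 + TV/(1+r)^3
    = 2866.91312 + 2988.79668 + 3115.86197 + 56030.85120 = 65002.42297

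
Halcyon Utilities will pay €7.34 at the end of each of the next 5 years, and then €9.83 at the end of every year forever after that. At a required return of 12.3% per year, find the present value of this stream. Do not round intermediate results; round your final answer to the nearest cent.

€71.01

PV of 5-year annuity: €7.34 × [1 − (1+0.123)^−5] / 0.123 = 26.26359
Perpetuity value at year 5: €9.83 / 0.123 = 79.91870
PV of perpetuity: 79.91870 / (1+0.123)^5 = 44.74553
Total PV = 26.26359 + 44.74553 = 71.00912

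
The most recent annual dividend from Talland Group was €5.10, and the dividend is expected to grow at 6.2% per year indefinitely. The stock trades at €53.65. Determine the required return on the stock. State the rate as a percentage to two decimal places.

D₁ = €5.10 × 1.062 = €5.4162
P = D₁/(r − g) ⇒ r = D₁/P + g = €5.4162/€53.65 + 0.062 = 0.100954 + 0.062 = 0.162954

16.30%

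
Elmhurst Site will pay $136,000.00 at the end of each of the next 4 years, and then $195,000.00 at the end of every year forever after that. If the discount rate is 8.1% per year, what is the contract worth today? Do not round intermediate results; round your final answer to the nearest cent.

PV of 4-year annuity: $136,000.00 × [1 − (1+0.081)^−4] / 0.081 = 449448.41769
Perpetuity value at year 4: $195,000.00 / 0.081 = 2407407.40741
PV of perpetuity: 2407407.40741 / (1+0.081)^4 = 1762977.69087
Total PV = 449448.41769 + 1762977.69087 = 2212426.10856

$2212426.11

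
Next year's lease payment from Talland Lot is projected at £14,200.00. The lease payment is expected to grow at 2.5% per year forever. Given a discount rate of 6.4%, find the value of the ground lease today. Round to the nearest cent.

Growing perpetuity: P = D₁ / (r − g) = £14,200.0000 / (0.064 − 0.025) = £364,102.56

£364102.56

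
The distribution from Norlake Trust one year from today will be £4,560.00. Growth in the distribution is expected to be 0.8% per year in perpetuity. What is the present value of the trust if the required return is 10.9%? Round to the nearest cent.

Growing perpetuity: P = D₁ / (r − g) = £4,560.0000 / (0.109 − 0.008) = £45,148.51

£45148.51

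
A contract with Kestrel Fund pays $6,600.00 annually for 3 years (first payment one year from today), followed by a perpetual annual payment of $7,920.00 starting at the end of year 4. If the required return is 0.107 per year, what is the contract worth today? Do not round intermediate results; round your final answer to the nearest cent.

$70776.08

PV of 3-year annuity: $6,600.00 × [1 − (1+0.107)^−3] / 0.107 = 16213.04487
Perpetuity value at year 3: $7,920.00 / 0.107 = 74018.69159
PV of perpetuity: 74018.69159 / (1+0.107)^3 = 54563.03775
Total PV = 16213.04487 + 54563.03775 = 70776.08262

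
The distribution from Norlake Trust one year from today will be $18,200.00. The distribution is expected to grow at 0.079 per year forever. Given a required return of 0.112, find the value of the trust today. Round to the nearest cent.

$551515.15

Growing perpetuity: P = D₁ / (r − g) = $18,200.0000 / (0.112 − 0.079) = $551,515.15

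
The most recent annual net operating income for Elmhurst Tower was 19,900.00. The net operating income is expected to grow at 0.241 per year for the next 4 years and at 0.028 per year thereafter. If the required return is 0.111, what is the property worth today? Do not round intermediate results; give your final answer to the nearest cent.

D_1 = 24695.90000
D_2 = 30647.61190
D_3 = 38033.68637
D_4 = 47199.80478
Terminal value at year 4: TV = D_4×(1+g_2)/(r−g_2) = 48521.39932/0.083 = 584595.17249
P_0 = D_1/(1+r)^1 + D_2/(1+r)^2 + D_3/(1+r)^3 + D_4/(1+r)^4 + TV/(1+r)^4
    = 22228.53285 + 24829.53130 + 27734.87699 + 30980.18213 + 383706.35219 = 489479.47546

489479.48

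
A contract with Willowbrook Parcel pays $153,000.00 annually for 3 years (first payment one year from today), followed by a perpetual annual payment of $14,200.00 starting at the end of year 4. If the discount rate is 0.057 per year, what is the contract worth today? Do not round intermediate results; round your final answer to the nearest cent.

PV of 3-year annuity: $153,000.00 × [1 − (1+0.057)^−3] / 0.057 = 411251.46717
Perpetuity value at year 3: $14,200.00 / 0.057 = 249122.80702
PV of perpetuity: 249122.80702 / (1+0.057)^3 = 210954.37020
Total PV = 411251.46717 + 210954.37020 = 622205.83737

$622205.84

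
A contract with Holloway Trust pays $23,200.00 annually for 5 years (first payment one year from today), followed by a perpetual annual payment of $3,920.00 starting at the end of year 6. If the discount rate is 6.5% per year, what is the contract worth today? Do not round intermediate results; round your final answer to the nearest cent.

$140429.19

PV of 5-year annuity: $23,200.00 × [1 − (1+0.065)^−5] / 0.065 = 96411.76296
Perpetuity value at year 5: $3,920.00 / 0.065 = 60307.69231
PV of perpetuity: 60307.69231 / (1+0.065)^5 = 44017.42891
Total PV = 96411.76296 + 44017.42891 = 140429.19188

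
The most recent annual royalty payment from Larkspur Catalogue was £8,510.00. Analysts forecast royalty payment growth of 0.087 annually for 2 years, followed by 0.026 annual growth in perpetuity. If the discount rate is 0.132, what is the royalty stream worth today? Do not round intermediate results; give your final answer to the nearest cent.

£91970.23

D_1 = 9250.37000
D_2 = 10055.15219
Terminal value at year 2: TV = D_2×(1+g_2)/(r−g_2) = 10316.58615/0.106 = 97326.28441
P_0 = D_1/(1+r)^1 + D_2/(1+r)^2 + TV/(1+r)^2
    = 8171.70495 + 7846.85802 + 75951.66347 = 91970.22643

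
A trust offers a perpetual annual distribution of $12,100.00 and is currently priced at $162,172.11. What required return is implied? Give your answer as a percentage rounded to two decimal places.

7.46%

P = C/r ⇒ r = C/P = $12,100.00/$162,172.11 = 0.074612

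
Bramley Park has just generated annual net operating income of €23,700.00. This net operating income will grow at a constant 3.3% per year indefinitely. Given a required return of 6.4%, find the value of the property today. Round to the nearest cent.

D₁ = D₀ × (1 + g) = €23,700.00 × 1.033 = €24,482.1000
Growing perpetuity: P = D₁ / (r − g) = €24,482.1000 / (0.064 − 0.033) = €789,745.16

€789745.16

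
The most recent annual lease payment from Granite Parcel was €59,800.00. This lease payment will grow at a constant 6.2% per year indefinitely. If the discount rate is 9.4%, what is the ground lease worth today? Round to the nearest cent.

D₁ = D₀ × (1 + g) = €59,800.00 × 1.062 = €63,507.6000
Growing perpetuity: P = D₁ / (r − g) = €63,507.6000 / (0.094 − 0.062) = €1,984,612.50

€1984612.50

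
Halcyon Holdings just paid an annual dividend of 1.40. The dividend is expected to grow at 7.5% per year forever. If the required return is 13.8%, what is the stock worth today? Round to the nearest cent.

23.89

D₁ = D₀ × (1 + g) = 1.40 × 1.075 = 1.5050
Growing perpetuity: P = D₁ / (r − g) = 1.5050 / (0.138 − 0.075) = 23.89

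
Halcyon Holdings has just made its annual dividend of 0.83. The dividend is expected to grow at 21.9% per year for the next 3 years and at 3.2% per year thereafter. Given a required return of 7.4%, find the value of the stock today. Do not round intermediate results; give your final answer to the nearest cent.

33.04

D_1 = 1.01177
D_2 = 1.23335
D_3 = 1.50345
Terminal value at year 3: TV = D_3×(1+g_2)/(r−g_2) = 1.55156/0.042 = 36.94193
P_0 = D_1/(1+r)^1 + D_2/(1+r)^2 + D_3/(1+r)^3 + TV/(1+r)^3
    = 0.94206 + 1.06924 + 1.21360 + 29.81994 = 33.04484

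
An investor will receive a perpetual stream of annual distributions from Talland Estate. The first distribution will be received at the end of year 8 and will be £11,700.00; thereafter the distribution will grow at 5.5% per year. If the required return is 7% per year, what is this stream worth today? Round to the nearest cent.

Value at end of year 7: C₁ / (r − g) = £11,700.00 / (0.07 − 0.055) = £780,000.0000
Discount to today: PV = £780,000.0000 / (1 + 0.07)^7 = £780,000.0000 / 1.605781 = £485,744.80

£485744.80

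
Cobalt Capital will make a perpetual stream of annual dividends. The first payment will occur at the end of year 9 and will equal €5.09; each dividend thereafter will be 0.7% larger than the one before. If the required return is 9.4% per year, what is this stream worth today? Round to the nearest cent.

€28.51

Value at end of year 8: C₁ / (r − g) = €5.09 / (0.094 − 0.007) = €58.5057
Discount to today: PV = €58.5057 / (1 + 0.094)^8 = €58.5057 / 2.051817 = €28.51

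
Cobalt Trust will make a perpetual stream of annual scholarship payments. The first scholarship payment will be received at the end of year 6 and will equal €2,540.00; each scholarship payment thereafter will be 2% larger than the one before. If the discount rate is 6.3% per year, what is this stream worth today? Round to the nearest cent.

€43521.01

Value at end of year 5: C₁ / (r − g) = €2,540.00 / (0.063 − 0.02) = €59,069.7674
Discount to today: PV = €59,069.7674 / (1 + 0.063)^5 = €59,069.7674 / 1.357270 = €43,521.01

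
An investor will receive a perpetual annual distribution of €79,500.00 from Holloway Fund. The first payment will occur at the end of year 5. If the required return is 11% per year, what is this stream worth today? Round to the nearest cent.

Value at end of year 4: C / r = €79,500.00 / 0.11 = €722,727.2727
Discount to today: PV = €722,727.2727 / (1 + 0.11)^4 = €722,727.2727 / 1.518070 = €476,082.84

€476082.84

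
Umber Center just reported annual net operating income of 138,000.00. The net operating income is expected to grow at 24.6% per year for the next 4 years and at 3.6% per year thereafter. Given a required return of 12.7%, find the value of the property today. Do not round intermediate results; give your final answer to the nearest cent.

3061258.67

D_1 = 171948.00000
D_2 = 214247.20800
D_3 = 266952.02117
D_4 = 332622.21838
Terminal value at year 4: TV = D_4×(1+g_2)/(r−g_2) = 344596.61824/0.091 = 3786776.02458
P_0 = D_1/(1+r)^1 + D_2/(1+r)^2 + D_3/(1+r)^3 + D_4/(1+r)^4 + TV/(1+r)^4
    = 152571.42857 + 168681.45519 + 186492.54052 + 206184.29946 + 2347328.94768 = 3061258.67142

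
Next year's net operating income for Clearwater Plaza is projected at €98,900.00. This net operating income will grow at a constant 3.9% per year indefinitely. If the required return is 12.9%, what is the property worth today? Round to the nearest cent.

Growing perpetuity: P = D₁ / (r − g) = €98,900.0000 / (0.129 − 0.039) = €1,098,888.89

€1098888.89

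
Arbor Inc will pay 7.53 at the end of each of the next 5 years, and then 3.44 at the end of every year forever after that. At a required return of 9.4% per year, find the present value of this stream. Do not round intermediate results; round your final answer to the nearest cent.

PV of 5-year annuity: 7.53 × [1 − (1+0.094)^−5] / 0.094 = 28.98760
Perpetuity value at year 5: 3.44 / 0.094 = 36.59574
PV of perpetuity: 36.59574 / (1+0.094)^5 = 23.35307
Total PV = 28.98760 + 23.35307 = 52.34067

52.34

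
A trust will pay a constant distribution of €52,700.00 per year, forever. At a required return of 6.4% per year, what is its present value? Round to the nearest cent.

€823437.50

Level perpetuity: PV = C / r = €52,700.00 / 0.064 = €823,437.50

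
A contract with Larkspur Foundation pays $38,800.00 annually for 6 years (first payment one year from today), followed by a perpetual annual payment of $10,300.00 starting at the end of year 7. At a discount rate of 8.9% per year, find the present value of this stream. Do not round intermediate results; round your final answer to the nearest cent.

PV of 6-year annuity: $38,800.00 × [1 − (1+0.089)^−6] / 0.089 = 174573.80024
Perpetuity value at year 6: $10,300.00 / 0.089 = 115730.33708
PV of perpetuity: 115730.33708 / (1+0.089)^6 = 69387.29217
Total PV = 174573.80024 + 69387.29217 = 243961.09241

$243961.09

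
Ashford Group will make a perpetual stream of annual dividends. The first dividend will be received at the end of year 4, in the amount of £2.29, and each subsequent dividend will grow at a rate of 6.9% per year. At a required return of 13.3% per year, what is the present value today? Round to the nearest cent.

Value at end of year 3: C₁ / (r − g) = £2.29 / (0.133 − 0.069) = £35.7813
Discount to today: PV = £35.7813 / (1 + 0.133)^3 = £35.7813 / 1.454420 = £24.60

£24.60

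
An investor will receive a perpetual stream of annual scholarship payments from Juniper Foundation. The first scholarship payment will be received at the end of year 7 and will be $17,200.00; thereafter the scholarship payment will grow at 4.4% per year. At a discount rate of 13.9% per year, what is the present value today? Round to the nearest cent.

$82920.61

Value at end of year 6: C₁ / (r − g) = $17,200.00 / (0.139 − 0.044) = $181,052.6316
Discount to today: PV = $181,052.6316 / (1 + 0.139)^6 = $181,052.6316 / 2.183445 = $82,920.61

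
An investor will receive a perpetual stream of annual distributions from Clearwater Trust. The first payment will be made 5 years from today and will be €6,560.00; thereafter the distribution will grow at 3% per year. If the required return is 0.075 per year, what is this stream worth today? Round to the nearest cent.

Value at end of year 4: C₁ / (r − g) = €6,560.00 / (0.075 − 0.03) = €145,777.7778
Discount to today: PV = €145,777.7778 / (1 + 0.075)^4 = €145,777.7778 / 1.335469 = €109,158.48

€109158.48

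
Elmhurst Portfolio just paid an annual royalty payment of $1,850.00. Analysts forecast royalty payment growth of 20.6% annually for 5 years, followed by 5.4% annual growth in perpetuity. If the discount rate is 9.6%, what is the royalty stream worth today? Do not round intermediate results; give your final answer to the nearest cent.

$87331.00

D_1 = 2231.10000
D_2 = 2690.70660
D_3 = 3244.99216
D_4 = 3913.46054
D_5 = 4719.63342
Terminal value at year 5: TV = D_5×(1+g_2)/(r−g_2) = 4974.49362/0.042 = 118440.32431
P_0 = D_1/(1+r)^1 + D_2/(1+r)^2 + D_3/(1+r)^3 + D_4/(1+r)^4 + D_5/(1+r)^5 + TV/(1+r)^5
    = 2035.67518 + 2239.98565 + 2464.80173 + 2712.18146 + 2984.38945 + 74893.96392 = 87330.99739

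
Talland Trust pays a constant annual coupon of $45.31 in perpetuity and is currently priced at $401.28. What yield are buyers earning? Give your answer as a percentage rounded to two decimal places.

P = C/r ⇒ r = C/P = $45.31/$401.28 = 0.112914

11.29%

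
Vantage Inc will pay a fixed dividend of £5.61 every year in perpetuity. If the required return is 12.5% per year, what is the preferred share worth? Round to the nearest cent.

£44.88

Level perpetuity: PV = C / r = £5.61 / 0.125 = £44.88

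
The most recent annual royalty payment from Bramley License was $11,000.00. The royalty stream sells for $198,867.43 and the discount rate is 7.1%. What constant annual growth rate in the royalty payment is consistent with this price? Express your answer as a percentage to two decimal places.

1.49%

P = D₀(1+g)/(r−g) ⇒ P(r−g) = D₀(1+g) ⇒ g(P+D₀) = P·r − D₀
g = (P·r − D₀)/(P + D₀) = ($198,867.43×0.071 − $11,000.00) / ($198,867.43 + $11,000.00) = 0.014865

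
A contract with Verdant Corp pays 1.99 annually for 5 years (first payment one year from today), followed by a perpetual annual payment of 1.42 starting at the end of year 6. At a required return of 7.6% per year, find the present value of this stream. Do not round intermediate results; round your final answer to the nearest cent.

PV of 5-year annuity: 1.99 × [1 − (1+0.076)^−5] / 0.076 = 8.02997
Perpetuity value at year 5: 1.42 / 0.076 = 18.68421
PV of perpetuity: 18.68421 / (1+0.076)^5 = 12.95428
Total PV = 8.02997 + 12.95428 = 20.98425

20.98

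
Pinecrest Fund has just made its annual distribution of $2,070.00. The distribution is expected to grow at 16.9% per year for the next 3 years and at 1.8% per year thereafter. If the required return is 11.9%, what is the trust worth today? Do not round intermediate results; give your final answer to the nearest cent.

D_1 = 2419.83000
D_2 = 2828.78127
D_3 = 3306.84530
Terminal value at year 3: TV = D_3×(1+g_2)/(r−g_2) = 3366.36852/0.101 = 33330.38139
P_0 = D_1/(1+r)^1 + D_2/(1+r)^2 + D_3/(1+r)^3 + TV/(1+r)^3
    = 2162.49330 + 2259.11945 + 2360.06313 + 23787.56695 = 30569.24282

$30569.24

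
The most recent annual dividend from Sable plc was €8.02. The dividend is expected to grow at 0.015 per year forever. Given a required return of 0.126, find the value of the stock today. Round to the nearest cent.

€73.34

D₁ = D₀ × (1 + g) = €8.02 × 1.015 = €8.1403
Growing perpetuity: P = D₁ / (r − g) = €8.1403 / (0.126 − 0.015) = €73.34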